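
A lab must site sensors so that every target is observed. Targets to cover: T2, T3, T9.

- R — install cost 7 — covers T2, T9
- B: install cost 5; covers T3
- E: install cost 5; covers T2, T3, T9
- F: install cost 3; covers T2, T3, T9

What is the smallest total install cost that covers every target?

This is a weighted set-cover instance.
F alone covers T2, T3, T9 — every target.
Total install cost: 3.
No cover costs less than 3.

3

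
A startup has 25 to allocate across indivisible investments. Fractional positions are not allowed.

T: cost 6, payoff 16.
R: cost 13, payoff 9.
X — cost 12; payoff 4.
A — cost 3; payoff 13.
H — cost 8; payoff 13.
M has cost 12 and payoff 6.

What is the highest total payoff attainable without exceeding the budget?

42

This is a 0-1 knapsack instance.
Allowing fractional choices, the relaxed optimum would be about 47.5, but investments are indivisible.
T + A + H: cost 6 + 3 + 8 = 17 ≤ 25, payoff 16 + 13 + 13 = 42.
T + A + M: cost 6 + 3 + 12 = 21 ≤ 25, payoff 16 + 13 + 6 = 35.
T + R + A: cost 6 + 13 + 3 = 22 ≤ 25, payoff 16 + 9 + 13 = 38.
Best is T, A, and H with total payoff 42.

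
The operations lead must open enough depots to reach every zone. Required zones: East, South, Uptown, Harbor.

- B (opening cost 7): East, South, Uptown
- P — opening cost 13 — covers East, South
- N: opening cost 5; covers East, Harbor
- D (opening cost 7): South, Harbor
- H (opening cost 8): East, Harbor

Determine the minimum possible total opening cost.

12

Choose B and N: together they cover East, South, Uptown, Harbor — every zone.
Total opening cost: 7 + 5 = 12.
No cover costs less than 12.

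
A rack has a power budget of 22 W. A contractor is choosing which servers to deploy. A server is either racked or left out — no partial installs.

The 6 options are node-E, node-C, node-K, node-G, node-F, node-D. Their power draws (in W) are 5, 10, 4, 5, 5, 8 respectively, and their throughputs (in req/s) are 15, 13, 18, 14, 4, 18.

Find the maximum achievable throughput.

node-E + node-K + node-F + node-D: power draw 5 + 4 + 5 + 8 = 22 ≤ 22, throughput 15 + 18 + 4 + 18 = 55.
node-K + node-G + node-F + node-D: power draw 4 + 5 + 5 + 8 = 22 ≤ 22, throughput 18 + 14 + 4 + 18 = 54.
node-E + node-K + node-G + node-D: power draw 5 + 4 + 5 + 8 = 22 ≤ 22, throughput 15 + 18 + 14 + 18 = 65.
Best is node-E, node-K, node-G, and node-D with total throughput 65.

65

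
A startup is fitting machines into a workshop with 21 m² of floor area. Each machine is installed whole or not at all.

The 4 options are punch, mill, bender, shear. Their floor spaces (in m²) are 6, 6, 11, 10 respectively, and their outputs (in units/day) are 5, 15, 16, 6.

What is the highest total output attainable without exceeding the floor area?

This is a 0-1 knapsack instance.
Allowing fractional choices, the relaxed optimum would be about 34.3, but machines are indivisible.
mill + bender: floor space 6 + 11 = 17 ≤ 21, output 15 + 16 = 31.
mill + shear: floor space 6 + 10 = 16 ≤ 21, output 15 + 6 = 21.
bender + shear: floor space 11 + 10 = 21 ≤ 21, output 16 + 6 = 22.
Best is mill and bender with total output 31.

31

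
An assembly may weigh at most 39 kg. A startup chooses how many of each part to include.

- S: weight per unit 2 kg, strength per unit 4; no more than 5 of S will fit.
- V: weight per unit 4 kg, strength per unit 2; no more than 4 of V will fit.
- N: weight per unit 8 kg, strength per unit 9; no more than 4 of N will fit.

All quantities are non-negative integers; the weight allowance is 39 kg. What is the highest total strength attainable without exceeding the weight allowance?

49

This is a bounded integer knapsack.
S has the best ratio (4/2); taking only S gives at most 5×4 = 20 (stopped by the supply cap of 5).
Mixing does better — 5×S, 1×V, and 3×N: weight 38 ≤ 39, strength 5·4 + 1·2 + 3·9 = 49.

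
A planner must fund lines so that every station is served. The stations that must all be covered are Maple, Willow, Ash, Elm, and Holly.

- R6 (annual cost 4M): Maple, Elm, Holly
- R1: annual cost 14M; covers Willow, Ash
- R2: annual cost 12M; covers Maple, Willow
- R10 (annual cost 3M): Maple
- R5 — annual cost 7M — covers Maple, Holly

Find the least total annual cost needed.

Choose R6 and R1: together they cover Maple, Willow, Ash, Elm, Holly — every station.
Total annual cost: 4 + 14 = 18.
No cover costs less than 18.

18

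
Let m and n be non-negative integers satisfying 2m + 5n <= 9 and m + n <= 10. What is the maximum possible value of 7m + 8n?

The continuous relaxation peaks at (4.5, 0) with value 31.50; rounding to a feasible lattice point costs some objective.
(m,n)=(4,0) is feasible, giving 28.
(m,n)=(3,0) is feasible, giving 21.
Maximum is 28 at (m,n)=(4,0).

28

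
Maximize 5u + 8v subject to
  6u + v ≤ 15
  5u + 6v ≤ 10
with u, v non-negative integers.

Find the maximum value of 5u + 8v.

Relaxing integrality, the LP optimum is 13.33 at (u,v) = (0, 1.67), which is not an integer point.
(u,v)=(2,0): 6·2+1·0=12≤15, 5·2+6·0=10≤10, objective 10.
(u,v)=(0,1): 6·0+1·1=1≤15, 5·0+6·1=6≤10, objective 8.
(u,v)=(1,0): 6·1+1·0=6≤15, 5·1+6·0=5≤10, objective 5.
(u,v)=(0,0): 6·0+1·0=0≤15, 5·0+6·0=0≤10, objective 0.
The best lattice point is (2,0), giving 10.

10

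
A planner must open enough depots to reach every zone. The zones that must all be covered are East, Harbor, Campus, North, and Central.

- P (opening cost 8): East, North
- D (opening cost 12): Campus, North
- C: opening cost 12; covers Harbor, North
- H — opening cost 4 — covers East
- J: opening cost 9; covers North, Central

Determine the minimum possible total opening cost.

The greedy cost-per-new-zone heuristic would pick P, J, D, and C for 41, but a cheaper cover exists.
Choose D, C, H, and J: together they cover East, Harbor, Campus, North, Central — every zone.
Total opening cost: 12 + 12 + 4 + 9 = 37.
No cover costs less than 37.

37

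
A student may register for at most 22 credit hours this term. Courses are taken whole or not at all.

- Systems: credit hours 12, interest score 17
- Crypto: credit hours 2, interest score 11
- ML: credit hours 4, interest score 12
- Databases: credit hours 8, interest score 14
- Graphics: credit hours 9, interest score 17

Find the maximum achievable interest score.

This is an integer program with binary decision variables.
Allowing fractional choices, the relaxed optimum would be about 52.2, but courses are indivisible.
ML + Databases + Graphics: credit hours 4 + 8 + 9 = 21 ≤ 22, interest score 12 + 14 + 17 = 43.
Crypto + Databases + Graphics: credit hours 2 + 8 + 9 = 19 ≤ 22, interest score 11 + 14 + 17 = 42.
Best is ML, Databases, and Graphics with total interest score 43.

43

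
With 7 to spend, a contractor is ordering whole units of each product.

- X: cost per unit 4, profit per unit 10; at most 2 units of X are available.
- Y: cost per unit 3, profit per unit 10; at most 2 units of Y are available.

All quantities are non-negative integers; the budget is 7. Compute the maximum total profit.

2×Y: cost 6 ≤ 7, profit 2·10 = 20.
1×X and 1×Y: cost 7 ≤ 7, profit 1·10 + 1·10 = 20.
Best is 20.

20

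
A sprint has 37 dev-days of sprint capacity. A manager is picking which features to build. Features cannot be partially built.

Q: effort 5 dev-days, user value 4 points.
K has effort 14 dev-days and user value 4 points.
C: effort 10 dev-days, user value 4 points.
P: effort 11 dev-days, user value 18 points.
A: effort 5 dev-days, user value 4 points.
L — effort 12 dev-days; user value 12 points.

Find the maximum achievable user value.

Allowing fractional choices, the relaxed optimum would be about 39.6, but features are indivisible.
Q + P + A + L: effort 5 + 11 + 5 + 12 = 33 ≤ 37, user value 4 + 18 + 4 + 12 = 38.
Q + P + L: effort 5 + 11 + 12 = 28 ≤ 37, user value 4 + 18 + 12 = 34.
Best is Q, P, A, and L with total user value 38.

38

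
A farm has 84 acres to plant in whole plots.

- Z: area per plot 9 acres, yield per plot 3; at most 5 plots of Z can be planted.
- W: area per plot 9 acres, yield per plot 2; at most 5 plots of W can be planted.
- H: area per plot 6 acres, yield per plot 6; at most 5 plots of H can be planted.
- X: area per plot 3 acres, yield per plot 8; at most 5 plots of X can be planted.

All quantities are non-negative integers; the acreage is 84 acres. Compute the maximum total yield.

X has the best ratio (8/3); taking only X gives at most 5×8 = 40 (stopped by the supply cap of 5).
Mixing does better — 4×Z, 5×H, and 5×X: area 81 ≤ 84, yield 4·3 + 5·6 + 5·8 = 82.

82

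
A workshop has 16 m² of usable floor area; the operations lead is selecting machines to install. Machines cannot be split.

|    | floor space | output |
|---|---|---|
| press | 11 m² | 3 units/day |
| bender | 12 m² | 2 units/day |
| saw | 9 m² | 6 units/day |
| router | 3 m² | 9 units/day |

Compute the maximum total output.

15

This is a 0-1 knapsack instance.
Take saw and router: floor space 9 + 3 = 12 ≤ 16, output 6 + 9 = 15.
No other feasible combination does better.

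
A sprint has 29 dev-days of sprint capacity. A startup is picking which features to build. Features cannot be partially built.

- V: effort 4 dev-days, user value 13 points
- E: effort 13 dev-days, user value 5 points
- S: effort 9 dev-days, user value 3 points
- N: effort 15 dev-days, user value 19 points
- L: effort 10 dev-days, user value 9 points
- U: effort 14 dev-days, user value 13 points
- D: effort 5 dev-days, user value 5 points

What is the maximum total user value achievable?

41

This is an integer program with binary decision variables.
Allowing fractional choices, the relaxed optimum would be about 41.6, but features are indivisible.
V + N + D: effort 4 + 15 + 5 = 24 ≤ 29, user value 13 + 19 + 5 = 37.
V + N + L: effort 4 + 15 + 10 = 29 ≤ 29, user value 13 + 19 + 9 = 41.
Best is V, N, and L with total user value 41.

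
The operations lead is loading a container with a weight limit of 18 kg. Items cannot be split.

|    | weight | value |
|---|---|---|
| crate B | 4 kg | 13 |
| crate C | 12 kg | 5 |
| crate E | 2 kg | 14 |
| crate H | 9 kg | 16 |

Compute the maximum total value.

crate B + crate E + crate H: weight 4 + 2 + 9 = 15 ≤ 18, value 13 + 14 + 16 = 43.
crate B + crate C + crate E: weight 4 + 12 + 2 = 18 ≤ 18, value 13 + 5 + 14 = 32.
crate E + crate H: weight 2 + 9 = 11 ≤ 18, value 14 + 16 = 30.
Best is crate B, crate E, and crate H with total value 43.

43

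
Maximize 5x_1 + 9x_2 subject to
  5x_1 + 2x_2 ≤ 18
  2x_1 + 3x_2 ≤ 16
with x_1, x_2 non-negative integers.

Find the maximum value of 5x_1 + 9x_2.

46

The continuous relaxation peaks at (0, 5.33) with value 48.00; rounding to a feasible lattice point costs some objective.
(x_1,x_2)=(2,4): 5·2+2·4=18≤18, 2·2+3·4=16≤16, objective 46.
(x_1,x_2)=(0,5): 5·0+2·5=10≤18, 2·0+3·5=15≤16, objective 45.
No feasible integer point exceeds 46.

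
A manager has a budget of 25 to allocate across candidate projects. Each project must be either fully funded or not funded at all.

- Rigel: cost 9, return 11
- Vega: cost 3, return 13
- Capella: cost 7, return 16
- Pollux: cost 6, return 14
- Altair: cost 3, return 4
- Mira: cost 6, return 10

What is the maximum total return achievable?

57

Rigel + Vega + Capella + Pollux: cost 9 + 3 + 7 + 6 = 25 ≤ 25, return 11 + 13 + 16 + 14 = 54.
Vega + Capella + Pollux + Altair + Mira: cost 3 + 7 + 6 + 3 + 6 = 25 ≤ 25, return 13 + 16 + 14 + 4 + 10 = 57.
Best is Vega, Capella, Pollux, Altair, and Mira with total return 57.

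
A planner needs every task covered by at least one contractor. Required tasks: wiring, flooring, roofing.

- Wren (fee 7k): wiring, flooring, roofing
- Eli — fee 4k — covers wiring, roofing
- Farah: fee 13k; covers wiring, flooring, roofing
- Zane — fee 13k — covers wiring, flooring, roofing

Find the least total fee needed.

7

The greedy cost-per-new-task heuristic would pick Eli and Wren for 11, but a cheaper cover exists.
Wren alone covers wiring, flooring, roofing — every task.
Total fee: 7.
No cover costs less than 7.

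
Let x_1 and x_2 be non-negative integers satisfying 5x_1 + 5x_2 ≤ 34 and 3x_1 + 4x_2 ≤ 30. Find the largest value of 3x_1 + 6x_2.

36

(x_1,x_2)=(0,6): 5·0+5·6=30≤34, 3·0+4·6=24≤30, objective 36.
(x_1,x_2)=(1,5): 5·1+5·5=30≤34, 3·1+4·5=23≤30, objective 33.
Maximum is 36 at (x_1,x_2)=(0,6).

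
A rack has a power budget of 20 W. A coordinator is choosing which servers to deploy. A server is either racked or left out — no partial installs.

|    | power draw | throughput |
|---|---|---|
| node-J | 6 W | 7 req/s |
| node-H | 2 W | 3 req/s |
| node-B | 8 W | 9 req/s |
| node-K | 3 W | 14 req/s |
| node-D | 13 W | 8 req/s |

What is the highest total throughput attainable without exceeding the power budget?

Allowing fractional choices, the relaxed optimum would be about 33.6, but servers are indivisible.
node-H + node-B + node-K: power draw 2 + 8 + 3 = 13 ≤ 20, throughput 3 + 9 + 14 = 26.
node-J + node-H + node-B + node-K: power draw 6 + 2 + 8 + 3 = 19 ≤ 20, throughput 7 + 3 + 9 + 14 = 33.
node-J + node-B + node-K: power draw 6 + 8 + 3 = 17 ≤ 20, throughput 7 + 9 + 14 = 30.
Best is node-J, node-H, node-B, and node-K with total throughput 33.

33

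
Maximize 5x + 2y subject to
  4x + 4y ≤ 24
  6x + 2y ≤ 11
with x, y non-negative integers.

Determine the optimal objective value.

10

(x,y)=(0,5) is feasible, giving 10.
(x,y)=(0,4) is feasible, giving 8.
No feasible integer point exceeds 10.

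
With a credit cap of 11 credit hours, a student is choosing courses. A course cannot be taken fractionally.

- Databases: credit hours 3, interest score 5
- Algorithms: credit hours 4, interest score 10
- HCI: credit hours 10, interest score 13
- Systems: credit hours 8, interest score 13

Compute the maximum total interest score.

18

Allowing fractional choices, the relaxed optimum would be about 21.5, but courses are indivisible.
Databases + Algorithms: credit hours 3 + 4 = 7 ≤ 11, interest score 5 + 10 = 15.
Systems: credit hours 8 ≤ 11, interest score 13.
Databases + Systems: credit hours 3 + 8 = 11 ≤ 11, interest score 5 + 13 = 18.
Best is Databases and Systems with total interest score 18.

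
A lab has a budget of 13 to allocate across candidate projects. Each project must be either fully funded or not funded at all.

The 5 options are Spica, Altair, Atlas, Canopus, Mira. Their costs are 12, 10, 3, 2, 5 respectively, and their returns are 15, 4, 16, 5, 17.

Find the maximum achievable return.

Treat it as a binary knapsack problem.
Allowing fractional choices, the relaxed optimum would be about 41.8, but projects are indivisible.
Canopus + Mira: cost 2 + 5 = 7 ≤ 13, return 5 + 17 = 22.
Atlas + Mira: cost 3 + 5 = 8 ≤ 13, return 16 + 17 = 33.
Atlas + Canopus + Mira: cost 3 + 2 + 5 = 10 ≤ 13, return 16 + 5 + 17 = 38.
Best is Atlas, Canopus, and Mira with total return 38.

38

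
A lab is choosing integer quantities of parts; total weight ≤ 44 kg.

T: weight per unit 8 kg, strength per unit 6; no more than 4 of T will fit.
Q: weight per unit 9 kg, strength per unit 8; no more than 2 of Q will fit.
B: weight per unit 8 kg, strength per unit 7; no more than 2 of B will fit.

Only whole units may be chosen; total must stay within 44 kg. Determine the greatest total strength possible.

36

This is a bounded integer knapsack.
1×T, 2×Q, and 2×B: weight 42 ≤ 44, strength 1·6 + 2·8 + 2·7 = 36.
2×T, 2×Q, and 1×B: weight 42 ≤ 44, strength 2·6 + 2·8 + 1·7 = 35.
Best is 36.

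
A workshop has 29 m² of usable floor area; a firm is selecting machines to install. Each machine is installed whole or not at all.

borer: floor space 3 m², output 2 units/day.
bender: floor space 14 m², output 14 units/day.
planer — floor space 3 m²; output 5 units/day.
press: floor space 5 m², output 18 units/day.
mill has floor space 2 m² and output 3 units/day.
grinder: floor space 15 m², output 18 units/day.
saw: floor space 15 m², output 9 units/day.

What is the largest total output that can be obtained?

46

borer + planer + press + grinder: floor space 3 + 3 + 5 + 15 = 26 ≤ 29, output 2 + 5 + 18 + 18 = 43.
planer + press + mill + grinder: floor space 3 + 5 + 2 + 15 = 25 ≤ 29, output 5 + 18 + 3 + 18 = 44.
borer + planer + press + mill + grinder: floor space 3 + 3 + 5 + 2 + 15 = 28 ≤ 29, output 2 + 5 + 18 + 3 + 18 = 46.
Best is borer, planer, press, mill, and grinder with total output 46.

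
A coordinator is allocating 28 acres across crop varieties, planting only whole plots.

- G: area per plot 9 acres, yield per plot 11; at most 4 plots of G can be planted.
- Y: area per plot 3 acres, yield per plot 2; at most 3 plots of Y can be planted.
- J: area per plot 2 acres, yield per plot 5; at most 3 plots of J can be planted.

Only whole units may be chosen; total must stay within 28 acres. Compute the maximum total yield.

39

This is a bounded integer knapsack.
J has the best ratio (5/2); taking only J gives at most 3×5 = 15 (stopped by the supply cap of 3).
Mixing does better — 2×G, 1×Y, and 3×J: area 27 ≤ 28, yield 2·11 + 1·2 + 3·5 = 39.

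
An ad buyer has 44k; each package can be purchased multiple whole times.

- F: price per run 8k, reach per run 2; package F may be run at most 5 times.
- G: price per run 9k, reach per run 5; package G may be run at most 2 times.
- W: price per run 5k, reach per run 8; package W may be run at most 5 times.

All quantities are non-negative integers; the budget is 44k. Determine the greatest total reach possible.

50

This is a bounded integer knapsack.
W has the best ratio (8/5); taking only W gives at most 5×8 = 40 (stopped by the supply cap of 5).
Mixing does better — 2×G and 5×W: price 43 ≤ 44, reach 2·5 + 5·8 = 50.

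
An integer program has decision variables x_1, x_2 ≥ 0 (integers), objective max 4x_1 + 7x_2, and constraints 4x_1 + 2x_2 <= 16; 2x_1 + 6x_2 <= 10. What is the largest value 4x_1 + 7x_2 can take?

The continuous relaxation peaks at (3.8, 0.4) with value 18.00; rounding to a feasible lattice point costs some objective.
(x_1,x_2)=(4,0): 4·4+2·0=16≤16, 2·4+6·0=8≤10, objective 16.
(x_1,x_2)=(2,1): 4·2+2·1=10≤16, 2·2+6·1=10≤10, objective 15.
Maximum is 16 at (x_1,x_2)=(4,0).

16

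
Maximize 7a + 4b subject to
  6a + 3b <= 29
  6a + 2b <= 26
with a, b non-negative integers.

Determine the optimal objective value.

36

The continuous relaxation peaks at (0, 9.67) with value 38.67; rounding to a feasible lattice point costs some objective.
(a,b)=(0,9) is feasible, giving 36.
(a,b)=(0,8) is feasible, giving 32.
No feasible integer point exceeds 36.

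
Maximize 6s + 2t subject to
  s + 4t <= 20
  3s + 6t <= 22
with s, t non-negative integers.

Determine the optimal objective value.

42

(s,t)=(7,0): 1·7+4·0=7≤20, 3·7+6·0=21≤22, objective 42.
(s,t)=(6,0): 1·6+4·0=6≤20, 3·6+6·0=18≤22, objective 36.
The best lattice point is (7,0), giving 42.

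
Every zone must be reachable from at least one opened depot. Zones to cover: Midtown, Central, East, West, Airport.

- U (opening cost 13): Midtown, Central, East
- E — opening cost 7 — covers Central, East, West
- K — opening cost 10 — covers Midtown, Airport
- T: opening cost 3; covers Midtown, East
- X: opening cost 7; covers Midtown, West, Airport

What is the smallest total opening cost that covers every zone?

The greedy cost-per-new-zone heuristic would pick T, E, and X for 17, but a cheaper cover exists.
Choose E and X: together they cover Midtown, Central, East, West, Airport — every zone.
Total opening cost: 7 + 7 = 14.
No cover costs less than 14.

14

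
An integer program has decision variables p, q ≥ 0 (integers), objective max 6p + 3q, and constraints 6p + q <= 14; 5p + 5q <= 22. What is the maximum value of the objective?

18

The continuous relaxation peaks at (1.92, 2.48) with value 18.96; rounding to a feasible lattice point costs some objective.
(p,q)=(2,2): 6·2+1·2=14≤14, 5·2+5·2=20≤22, objective 18.
(p,q)=(2,1): 6·2+1·1=13≤14, 5·2+5·1=15≤22, objective 15.
Maximum is 18 at (p,q)=(2,2).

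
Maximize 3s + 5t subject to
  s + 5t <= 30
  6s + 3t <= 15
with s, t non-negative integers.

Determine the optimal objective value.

25

(s,t)=(0,5): 1·0+5·5=25≤30, 6·0+3·5=15≤15, objective 25.
(s,t)=(0,4): 1·0+5·4=20≤30, 6·0+3·4=12≤15, objective 20.
Maximum is 25 at (s,t)=(0,5).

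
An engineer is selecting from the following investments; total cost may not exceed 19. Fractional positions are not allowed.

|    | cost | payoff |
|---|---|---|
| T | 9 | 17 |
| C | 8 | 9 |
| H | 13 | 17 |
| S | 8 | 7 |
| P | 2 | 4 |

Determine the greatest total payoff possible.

30

This is an integer program with binary decision variables.
T + C + P: cost 9 + 8 + 2 = 19 ≤ 19, payoff 17 + 9 + 4 = 30.
T + S + P: cost 9 + 8 + 2 = 19 ≤ 19, payoff 17 + 7 + 4 = 28.
Best is T, C, and P with total payoff 30.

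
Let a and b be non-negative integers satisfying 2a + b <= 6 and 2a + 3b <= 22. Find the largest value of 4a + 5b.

30

(a,b)=(0,6): 2·0+1·6=6≤6, 2·0+3·6=18≤22, objective 30.
(a,b)=(0,5): 2·0+1·5=5≤6, 2·0+3·5=15≤22, objective 25.
No feasible integer point exceeds 30.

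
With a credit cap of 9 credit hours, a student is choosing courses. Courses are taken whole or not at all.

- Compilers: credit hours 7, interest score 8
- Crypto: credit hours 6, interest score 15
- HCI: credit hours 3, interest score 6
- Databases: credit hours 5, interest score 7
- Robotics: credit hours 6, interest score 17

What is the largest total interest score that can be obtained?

23

Treat it as a binary knapsack problem.
Take HCI and Robotics: credit hours 3 + 6 = 9 ≤ 9, interest score 6 + 17 = 23.
No other feasible combination does better.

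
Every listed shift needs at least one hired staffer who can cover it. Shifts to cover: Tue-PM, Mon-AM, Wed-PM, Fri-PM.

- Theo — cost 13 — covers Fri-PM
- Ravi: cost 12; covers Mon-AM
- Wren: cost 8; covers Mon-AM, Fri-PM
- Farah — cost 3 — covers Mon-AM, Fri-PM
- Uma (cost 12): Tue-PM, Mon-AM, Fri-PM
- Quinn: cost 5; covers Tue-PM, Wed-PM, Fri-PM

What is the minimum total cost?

8

Choose Farah and Quinn: together they cover Tue-PM, Mon-AM, Wed-PM, Fri-PM — every shift.
Total cost: 3 + 5 = 8.
No cover costs less than 8.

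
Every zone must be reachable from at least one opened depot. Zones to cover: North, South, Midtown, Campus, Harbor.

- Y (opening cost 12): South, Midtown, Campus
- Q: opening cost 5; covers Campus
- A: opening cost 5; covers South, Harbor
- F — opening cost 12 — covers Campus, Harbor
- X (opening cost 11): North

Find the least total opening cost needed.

This is a weighted set-cover instance.
The greedy cost-per-new-zone heuristic would pick A, Q, X, and Y for 33, but a cheaper cover exists.
Choose Y, A, and X: together they cover North, South, Midtown, Campus, Harbor — every zone.
Total opening cost: 12 + 5 + 11 = 28.
No cover costs less than 28.

28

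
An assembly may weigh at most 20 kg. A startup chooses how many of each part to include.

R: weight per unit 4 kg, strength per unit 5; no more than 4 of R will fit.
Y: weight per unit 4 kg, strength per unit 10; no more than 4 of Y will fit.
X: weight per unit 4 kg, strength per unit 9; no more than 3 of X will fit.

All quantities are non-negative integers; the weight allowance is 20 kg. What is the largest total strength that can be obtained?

Y has the best ratio (10/4); taking only Y gives at most 4×10 = 40 (stopped by the supply cap of 4).
Mixing does better — 4×Y and 1×X: weight 20 ≤ 20, strength 4·10 + 1·9 = 49.

49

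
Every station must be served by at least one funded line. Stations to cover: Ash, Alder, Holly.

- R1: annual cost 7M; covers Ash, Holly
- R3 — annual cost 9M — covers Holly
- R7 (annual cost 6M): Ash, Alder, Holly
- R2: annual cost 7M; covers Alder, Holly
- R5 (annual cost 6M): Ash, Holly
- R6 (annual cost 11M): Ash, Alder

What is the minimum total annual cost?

R7 alone covers Ash, Alder, Holly — every station.
Total annual cost: 6.
No cover costs less than 6.

6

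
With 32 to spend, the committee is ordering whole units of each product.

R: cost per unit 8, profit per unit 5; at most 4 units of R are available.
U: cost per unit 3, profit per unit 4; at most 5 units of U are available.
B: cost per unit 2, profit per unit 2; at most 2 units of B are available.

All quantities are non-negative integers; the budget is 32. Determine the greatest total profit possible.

30

2×R, 4×U, and 2×B: cost 32 ≤ 32, profit 2·5 + 4·4 + 2·2 = 30.
2×R and 5×U: cost 31 ≤ 32, profit 2·5 + 5·4 = 30.
Best is 30.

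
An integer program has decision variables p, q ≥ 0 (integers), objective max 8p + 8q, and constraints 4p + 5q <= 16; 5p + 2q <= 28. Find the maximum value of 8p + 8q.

(p,q)=(4,0): 4·4+5·0=16≤16, 5·4+2·0=20≤28, objective 32.
(p,q)=(3,0): 4·3+5·0=12≤16, 5·3+2·0=15≤28, objective 24.
The best lattice point is (4,0), giving 32.

32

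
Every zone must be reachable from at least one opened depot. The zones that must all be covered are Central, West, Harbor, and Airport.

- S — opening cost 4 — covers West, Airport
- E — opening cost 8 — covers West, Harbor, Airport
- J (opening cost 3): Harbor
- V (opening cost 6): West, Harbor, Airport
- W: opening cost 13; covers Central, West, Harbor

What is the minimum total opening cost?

The greedy cost-per-new-zone heuristic would pick S, J, and W for 20, but a cheaper cover exists.
Choose S and W: together they cover Central, West, Harbor, Airport — every zone.
Total opening cost: 4 + 13 = 17.
No cover costs less than 17.

17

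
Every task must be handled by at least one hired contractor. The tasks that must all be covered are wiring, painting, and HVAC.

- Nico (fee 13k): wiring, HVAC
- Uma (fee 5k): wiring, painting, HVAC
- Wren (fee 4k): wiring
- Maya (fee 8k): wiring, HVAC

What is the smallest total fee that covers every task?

Uma alone covers wiring, painting, HVAC — every task.
Total fee: 5.
No cover costs less than 5.

5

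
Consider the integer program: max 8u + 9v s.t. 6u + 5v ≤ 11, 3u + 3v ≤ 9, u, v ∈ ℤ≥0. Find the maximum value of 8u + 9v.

18

(u,v)=(0,2): 6·0+5·2=10≤11, 3·0+3·2=6≤9, objective 18.
(u,v)=(1,1): 6·1+5·1=11≤11, 3·1+3·1=6≤9, objective 17.
The best lattice point is (0,2), giving 18.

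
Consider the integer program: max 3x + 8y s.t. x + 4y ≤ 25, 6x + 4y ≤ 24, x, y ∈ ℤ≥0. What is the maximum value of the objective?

(x,y)=(0,6): 1·0+4·6=24≤25, 6·0+4·6=24≤24, objective 48.
(x,y)=(0,5): 1·0+4·5=20≤25, 6·0+4·5=20≤24, objective 40.
Maximum is 48 at (x,y)=(0,6).

48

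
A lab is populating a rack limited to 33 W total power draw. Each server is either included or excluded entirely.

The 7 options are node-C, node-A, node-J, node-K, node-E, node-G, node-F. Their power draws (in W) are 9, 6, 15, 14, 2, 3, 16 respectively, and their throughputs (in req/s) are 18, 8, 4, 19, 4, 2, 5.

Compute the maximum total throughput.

Take node-C, node-A, node-K, and node-E: power draw 9 + 6 + 14 + 2 = 31 ≤ 33, throughput 18 + 8 + 19 + 4 = 49.
No other feasible combination does better.

49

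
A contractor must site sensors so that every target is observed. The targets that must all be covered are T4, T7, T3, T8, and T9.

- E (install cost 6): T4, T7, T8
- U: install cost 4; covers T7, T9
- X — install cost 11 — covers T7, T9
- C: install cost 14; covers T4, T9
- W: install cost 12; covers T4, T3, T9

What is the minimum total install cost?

18

The greedy cost-per-new-target heuristic would pick E, U, and W for 22, but a cheaper cover exists.
Choose E and W: together they cover T4, T7, T3, T8, T9 — every target.
Total install cost: 6 + 12 = 18.
No cover costs less than 18.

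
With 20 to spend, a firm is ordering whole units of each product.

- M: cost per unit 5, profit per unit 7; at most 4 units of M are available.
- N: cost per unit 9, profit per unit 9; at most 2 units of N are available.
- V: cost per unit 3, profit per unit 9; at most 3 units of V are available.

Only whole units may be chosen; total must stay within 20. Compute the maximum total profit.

41

This is a bounded integer knapsack.
Take 2×M and 3×V: cost 19 ≤ 20, profit 2·7 + 3·9 = 41.
V has the best ratio (9/3) and is taken to its limit of 3; remaining capacity is filled optimally with the others.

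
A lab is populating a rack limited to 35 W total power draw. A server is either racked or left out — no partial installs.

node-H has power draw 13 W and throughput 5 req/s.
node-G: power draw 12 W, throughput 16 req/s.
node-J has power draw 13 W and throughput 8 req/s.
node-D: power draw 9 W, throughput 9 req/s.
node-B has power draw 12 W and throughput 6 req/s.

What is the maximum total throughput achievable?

This is an integer program with binary decision variables.
node-G + node-D + node-B: power draw 12 + 9 + 12 = 33 ≤ 35, throughput 16 + 9 + 6 = 31.
node-G + node-J + node-D: power draw 12 + 13 + 9 = 34 ≤ 35, throughput 16 + 8 + 9 = 33.
Best is node-G, node-J, and node-D with total throughput 33.

33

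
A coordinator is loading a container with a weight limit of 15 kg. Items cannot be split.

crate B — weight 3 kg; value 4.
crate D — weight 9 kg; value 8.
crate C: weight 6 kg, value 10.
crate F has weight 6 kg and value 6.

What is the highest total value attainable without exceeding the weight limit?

20

This is an integer program with binary decision variables.
crate B + crate C + crate F: weight 3 + 6 + 6 = 15 ≤ 15, value 4 + 10 + 6 = 20.
crate D + crate C: weight 9 + 6 = 15 ≤ 15, value 8 + 10 = 18.
Best is crate B, crate C, and crate F with total value 20.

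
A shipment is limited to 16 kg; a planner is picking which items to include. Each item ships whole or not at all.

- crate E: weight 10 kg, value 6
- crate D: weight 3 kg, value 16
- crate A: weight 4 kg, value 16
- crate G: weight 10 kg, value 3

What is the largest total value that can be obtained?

Allowing fractional choices, the relaxed optimum would be about 37.4, but items are indivisible.
crate D + crate A: weight 3 + 4 = 7 ≤ 16, value 16 + 16 = 32.
crate E + crate A: weight 10 + 4 = 14 ≤ 16, value 6 + 16 = 22.
crate E + crate D: weight 10 + 3 = 13 ≤ 16, value 6 + 16 = 22.
Best is crate D and crate A with total value 32.

32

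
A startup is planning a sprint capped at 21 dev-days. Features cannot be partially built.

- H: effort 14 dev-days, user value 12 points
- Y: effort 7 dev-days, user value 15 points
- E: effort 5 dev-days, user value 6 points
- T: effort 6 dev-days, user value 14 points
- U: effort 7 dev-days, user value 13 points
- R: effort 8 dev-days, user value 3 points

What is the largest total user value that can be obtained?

42

Y + T + U: effort 7 + 6 + 7 = 20 ≤ 21, user value 15 + 14 + 13 = 42.
Y + E + T: effort 7 + 5 + 6 = 18 ≤ 21, user value 15 + 6 + 14 = 35.
Best is Y, T, and U with total user value 42.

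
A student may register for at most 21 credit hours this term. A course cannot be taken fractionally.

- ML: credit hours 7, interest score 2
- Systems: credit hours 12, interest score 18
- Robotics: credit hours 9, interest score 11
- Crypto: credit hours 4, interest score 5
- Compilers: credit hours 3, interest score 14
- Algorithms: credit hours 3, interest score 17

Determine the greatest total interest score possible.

49

Allowing fractional choices, the relaxed optimum would be about 52.8, but courses are indivisible.
Robotics + Compilers + Algorithms: credit hours 9 + 3 + 3 = 15 ≤ 21, interest score 11 + 14 + 17 = 42.
Robotics + Crypto + Compilers + Algorithms: credit hours 9 + 4 + 3 + 3 = 19 ≤ 21, interest score 11 + 5 + 14 + 17 = 47.
Systems + Compilers + Algorithms: credit hours 12 + 3 + 3 = 18 ≤ 21, interest score 18 + 14 + 17 = 49.
Best is Systems, Compilers, and Algorithms with total interest score 49.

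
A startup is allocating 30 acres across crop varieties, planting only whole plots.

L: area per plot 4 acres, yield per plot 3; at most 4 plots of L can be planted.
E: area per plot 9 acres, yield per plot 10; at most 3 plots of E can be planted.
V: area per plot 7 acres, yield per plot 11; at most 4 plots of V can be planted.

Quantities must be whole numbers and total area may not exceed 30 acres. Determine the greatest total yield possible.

44

This is a bounded integer knapsack.
V has the best ratio (11/7); taking only V gives at most 4×11 = 44 (stopped by the area limit).
Optimal: 4×V: area 28 ≤ 30, yield 4·11 = 44.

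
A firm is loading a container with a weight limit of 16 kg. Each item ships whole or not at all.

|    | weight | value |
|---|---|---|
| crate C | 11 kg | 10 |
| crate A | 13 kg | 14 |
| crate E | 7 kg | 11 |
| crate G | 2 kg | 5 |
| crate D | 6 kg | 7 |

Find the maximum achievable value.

crate A + crate G: weight 13 + 2 = 15 ≤ 16, value 14 + 5 = 19.
crate E + crate G + crate D: weight 7 + 2 + 6 = 15 ≤ 16, value 11 + 5 + 7 = 23.
Best is crate E, crate G, and crate D with total value 23.

23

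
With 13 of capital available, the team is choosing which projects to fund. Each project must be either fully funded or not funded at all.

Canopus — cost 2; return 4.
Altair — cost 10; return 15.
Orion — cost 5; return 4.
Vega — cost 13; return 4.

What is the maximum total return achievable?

19

Take Canopus and Altair: cost 2 + 10 = 12 ≤ 13, return 4 + 15 = 19.
No other feasible combination does better.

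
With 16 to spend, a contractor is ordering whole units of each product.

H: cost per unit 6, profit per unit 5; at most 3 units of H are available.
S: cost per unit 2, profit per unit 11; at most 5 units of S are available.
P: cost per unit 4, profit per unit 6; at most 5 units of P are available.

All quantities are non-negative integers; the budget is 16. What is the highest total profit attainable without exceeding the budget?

61

S has the best ratio (11/2); taking only S gives at most 5×11 = 55 (stopped by the supply cap of 5).
Mixing does better — 5×S and 1×P: cost 14 ≤ 16, profit 5·11 + 1·6 = 61.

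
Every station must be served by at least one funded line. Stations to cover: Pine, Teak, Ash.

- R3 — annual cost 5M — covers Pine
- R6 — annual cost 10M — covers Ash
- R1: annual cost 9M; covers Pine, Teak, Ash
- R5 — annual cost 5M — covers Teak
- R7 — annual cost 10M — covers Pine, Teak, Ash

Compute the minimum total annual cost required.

9

This is a weighted set-cover instance.
R1 alone covers Pine, Teak, Ash — every station.
Total annual cost: 9.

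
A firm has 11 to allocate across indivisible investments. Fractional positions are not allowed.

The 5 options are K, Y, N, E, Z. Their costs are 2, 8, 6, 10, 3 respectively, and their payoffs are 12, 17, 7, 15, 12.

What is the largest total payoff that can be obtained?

31

This is a 0-1 knapsack instance.
Take K, N, and Z: cost 2 + 6 + 3 = 11 ≤ 11, payoff 12 + 7 + 12 = 31.
No other feasible combination does better.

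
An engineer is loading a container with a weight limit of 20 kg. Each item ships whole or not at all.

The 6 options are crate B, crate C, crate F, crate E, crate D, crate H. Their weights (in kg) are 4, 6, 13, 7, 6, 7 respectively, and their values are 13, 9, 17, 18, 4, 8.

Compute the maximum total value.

40

Allowing fractional choices, the relaxed optimum would be about 43.9, but items are indivisible.
crate B + crate C + crate E: weight 4 + 6 + 7 = 17 ≤ 20, value 13 + 9 + 18 = 40.
crate B + crate E + crate H: weight 4 + 7 + 7 = 18 ≤ 20, value 13 + 18 + 8 = 39.
crate B + crate E + crate D: weight 4 + 7 + 6 = 17 ≤ 20, value 13 + 18 + 4 = 35.
Best is crate B, crate C, and crate E with total value 40.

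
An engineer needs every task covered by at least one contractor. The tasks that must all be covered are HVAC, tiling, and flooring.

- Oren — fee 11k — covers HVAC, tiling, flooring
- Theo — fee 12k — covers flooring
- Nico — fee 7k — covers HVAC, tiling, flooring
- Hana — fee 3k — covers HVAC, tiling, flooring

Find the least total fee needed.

3

Hana alone covers HVAC, tiling, flooring — every task.
Total fee: 3.
No cover costs less than 3.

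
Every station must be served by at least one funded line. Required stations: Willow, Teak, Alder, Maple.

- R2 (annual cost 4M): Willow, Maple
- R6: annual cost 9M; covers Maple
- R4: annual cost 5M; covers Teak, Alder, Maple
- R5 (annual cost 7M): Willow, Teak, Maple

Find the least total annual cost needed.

9

Choose R2 and R4: together they cover Willow, Teak, Alder, Maple — every station.
Total annual cost: 4 + 5 = 9.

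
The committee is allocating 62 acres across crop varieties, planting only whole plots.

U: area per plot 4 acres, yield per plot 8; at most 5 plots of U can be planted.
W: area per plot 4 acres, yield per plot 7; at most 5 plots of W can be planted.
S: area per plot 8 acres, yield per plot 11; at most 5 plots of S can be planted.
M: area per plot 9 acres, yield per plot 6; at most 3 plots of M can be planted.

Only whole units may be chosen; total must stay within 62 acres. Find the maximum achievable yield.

101

U has the best ratio (8/4); taking only U gives at most 5×8 = 40 (stopped by the supply cap of 5).
Mixing does better — 5×U, 4×W, and 3×S: area 60 ≤ 62, yield 5·8 + 4·7 + 3·11 = 101.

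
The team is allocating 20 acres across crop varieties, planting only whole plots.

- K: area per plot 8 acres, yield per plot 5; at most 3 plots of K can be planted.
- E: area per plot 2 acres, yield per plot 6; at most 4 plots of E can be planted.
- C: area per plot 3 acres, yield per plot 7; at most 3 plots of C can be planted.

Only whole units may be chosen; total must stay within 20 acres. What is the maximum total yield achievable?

This is a bounded integer knapsack.
Take 4×E and 3×C: area 17 ≤ 20, yield 4·6 + 3·7 = 45.
E has the best ratio (6/2) and is taken to its limit of 4; remaining capacity is filled optimally with the others.

45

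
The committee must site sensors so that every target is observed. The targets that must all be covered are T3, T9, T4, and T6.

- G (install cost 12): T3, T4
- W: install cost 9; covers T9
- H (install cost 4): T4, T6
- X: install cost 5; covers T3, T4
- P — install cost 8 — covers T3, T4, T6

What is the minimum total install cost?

17

The greedy cost-per-new-target heuristic would pick H, X, and W for 18, but a cheaper cover exists.
Choose W and P: together they cover T3, T9, T4, T6 — every target.
Total install cost: 9 + 8 = 17.
No cover costs less than 17.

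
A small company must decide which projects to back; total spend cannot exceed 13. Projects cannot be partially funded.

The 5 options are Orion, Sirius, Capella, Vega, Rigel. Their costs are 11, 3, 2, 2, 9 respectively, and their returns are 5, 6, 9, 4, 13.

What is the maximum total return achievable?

26

Allowing fractional choices, the relaxed optimum would be about 27.7, but projects are indivisible.
Capella + Rigel: cost 2 + 9 = 11 ≤ 13, return 9 + 13 = 22.
Sirius + Capella + Vega: cost 3 + 2 + 2 = 7 ≤ 13, return 6 + 9 + 4 = 19.
Capella + Vega + Rigel: cost 2 + 2 + 9 = 13 ≤ 13, return 9 + 4 + 13 = 26.
Best is Capella, Vega, and Rigel with total return 26.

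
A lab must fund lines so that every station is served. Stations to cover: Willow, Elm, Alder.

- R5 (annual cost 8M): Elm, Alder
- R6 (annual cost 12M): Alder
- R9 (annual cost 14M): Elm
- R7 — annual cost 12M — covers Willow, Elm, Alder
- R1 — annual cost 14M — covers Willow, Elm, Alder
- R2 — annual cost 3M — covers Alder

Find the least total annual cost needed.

12

The greedy cost-per-new-station heuristic would pick R2 and R7 for 15, but a cheaper cover exists.
R7 alone covers Willow, Elm, Alder — every station.
Total annual cost: 12.
No cover costs less than 12.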